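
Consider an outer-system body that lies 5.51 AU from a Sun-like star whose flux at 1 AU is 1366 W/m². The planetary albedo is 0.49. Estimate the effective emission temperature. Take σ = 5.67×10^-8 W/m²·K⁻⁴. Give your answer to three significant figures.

By the inverse-square law, S = 1366/5.51² = 44.99 W/m².
Absorbed flux (global mean): S(1−α)/4 = 44.99·0.51/4 = 5.737 W/m².
In equilibrium σT⁴ equals this, so T = 100.3 K.

100 K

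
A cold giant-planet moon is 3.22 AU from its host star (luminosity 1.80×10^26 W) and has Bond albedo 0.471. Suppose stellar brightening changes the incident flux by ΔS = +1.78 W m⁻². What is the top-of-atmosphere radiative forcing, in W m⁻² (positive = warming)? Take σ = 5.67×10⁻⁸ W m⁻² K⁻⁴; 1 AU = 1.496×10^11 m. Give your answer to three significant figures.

d = 3.22 × 1.496×10^11 m = 4.817×10^11 m.
Flux at the orbit: S = L/(4πd²) = 1.80×10^26/(4π·(4.82×10^11)²) = 61.73 W m⁻².
TOA radiative forcing: ΔF = (1−α)ΔS/4 = 0.529·(+1.78)/4 = 0.2354 W m⁻².

0.235 W m⁻²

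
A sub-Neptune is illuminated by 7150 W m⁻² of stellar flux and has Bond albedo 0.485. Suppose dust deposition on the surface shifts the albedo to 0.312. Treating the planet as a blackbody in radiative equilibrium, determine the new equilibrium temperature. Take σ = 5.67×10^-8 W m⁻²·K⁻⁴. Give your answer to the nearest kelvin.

384 K

T₂ = [S(1−α₂)/(4σ)]^(1/4) = [7150·0.688/(4σ)]^(1/4) = 383.8 K.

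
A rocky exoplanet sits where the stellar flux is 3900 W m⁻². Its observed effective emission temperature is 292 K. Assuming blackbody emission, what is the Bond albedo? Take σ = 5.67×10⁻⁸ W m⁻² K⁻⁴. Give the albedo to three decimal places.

0.577

From σT⁴ = S(1−α)/4 we invert for α: 1−α = 4σT⁴/S.
σT⁴ = 412.2 W m⁻², so 4σT⁴ = 1649 W m⁻².
Hence α = 1 − 1649/3900 = 0.5772.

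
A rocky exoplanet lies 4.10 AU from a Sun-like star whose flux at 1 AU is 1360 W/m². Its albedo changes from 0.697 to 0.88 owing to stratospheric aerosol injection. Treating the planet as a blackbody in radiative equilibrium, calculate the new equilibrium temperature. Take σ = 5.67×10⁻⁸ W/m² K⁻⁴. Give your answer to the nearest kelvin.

Irradiance scales as 1/d², so S = 1360 W/m² × (1/4.10)² = 80.90 W/m².
New equilibrium: T₂ = [(1−0.88)·80.90/(4σ)]^(1/4) = 80.89 K.

81 K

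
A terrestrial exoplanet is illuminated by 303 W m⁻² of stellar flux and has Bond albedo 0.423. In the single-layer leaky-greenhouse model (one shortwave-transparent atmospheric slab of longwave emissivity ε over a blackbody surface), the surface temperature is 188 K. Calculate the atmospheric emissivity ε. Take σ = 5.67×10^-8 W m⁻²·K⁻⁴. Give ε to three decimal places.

Effective temperature: T_e = [S(1−α)/(4σ)]^(1/4) = 166.6 K.
T_s⁴ = T_e⁴·2/(2−ε) → ε = 2 − 2(T_e/T_s)⁴ = 2 − 2·(166.6/188)⁴ = 0.7658.

0.766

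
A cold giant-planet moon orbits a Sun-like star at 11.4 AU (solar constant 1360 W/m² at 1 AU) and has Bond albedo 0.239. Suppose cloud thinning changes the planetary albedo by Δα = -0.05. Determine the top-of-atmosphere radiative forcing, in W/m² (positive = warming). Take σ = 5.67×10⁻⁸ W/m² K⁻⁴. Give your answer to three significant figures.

Flux at the orbit: S = 1360/(11.4)² = 10.46 W/m².
The change in absorbed flux is Δ[S(1−α)/4] = −SΔα/4 = 0.1308 W/m².

0.131 W/m²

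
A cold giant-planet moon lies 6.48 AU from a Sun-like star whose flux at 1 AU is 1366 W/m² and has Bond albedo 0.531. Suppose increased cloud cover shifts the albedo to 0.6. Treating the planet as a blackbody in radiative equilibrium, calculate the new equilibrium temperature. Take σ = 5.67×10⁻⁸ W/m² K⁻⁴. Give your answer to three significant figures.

87.0 kelvin

Flux at the orbit: S = 1366/(6.48)² = 32.53 W/m².
New equilibrium: T₂ = [(1−0.6)·32.53/(4σ)]^(1/4) = 87.03 K.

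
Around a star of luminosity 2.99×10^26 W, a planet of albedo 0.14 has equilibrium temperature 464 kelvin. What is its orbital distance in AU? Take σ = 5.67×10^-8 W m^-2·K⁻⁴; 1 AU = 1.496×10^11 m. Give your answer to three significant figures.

0.295 AU

Required flux: S = 4σT⁴/(1−α) = 12220 W m^-2.
S = L/(4πd²) → d = √(L/4πS) = √(2.99×10^26/(4π·12220)) = 4.412×10^10 m = 0.2949 AU.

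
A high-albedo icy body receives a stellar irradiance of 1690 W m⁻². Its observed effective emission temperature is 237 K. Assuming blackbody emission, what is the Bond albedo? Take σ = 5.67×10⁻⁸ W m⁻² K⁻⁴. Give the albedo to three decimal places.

0.577

Rearranging the radiative balance, α = 1 − 4σT⁴/S.
4σT⁴ = 4·5.67×10⁻⁸·(237)⁴ = 715.5 W m⁻².
1−α = 715.5/1690 = 0.4234, so α = 0.5766.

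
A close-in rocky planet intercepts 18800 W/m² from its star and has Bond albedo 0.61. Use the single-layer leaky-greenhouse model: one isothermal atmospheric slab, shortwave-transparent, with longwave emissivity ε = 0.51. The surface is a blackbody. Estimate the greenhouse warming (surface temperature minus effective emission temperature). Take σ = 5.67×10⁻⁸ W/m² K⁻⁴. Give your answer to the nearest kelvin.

32 kelvin

The planet radiates to space at T_e = [S(1−α)/(4σ)]^(1/4) = 424.0 K.
The surface balance (absorbed SW + ε·downward IR = σT_s⁴) with T_a⁴ = T_s⁴/2 reduces to T_s = T_e·[2/(2−ε)]^¼ = 456.4 K.
Greenhouse warming: T_s − T_e = 32.38 K.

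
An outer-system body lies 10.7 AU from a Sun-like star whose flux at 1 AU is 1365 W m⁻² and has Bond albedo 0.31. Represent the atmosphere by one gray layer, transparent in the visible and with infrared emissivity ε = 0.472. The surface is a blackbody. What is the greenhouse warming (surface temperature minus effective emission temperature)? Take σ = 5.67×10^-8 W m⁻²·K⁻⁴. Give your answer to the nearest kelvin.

By the inverse-square law, S = 1365/10.7² = 11.92 W m⁻².
Effective emission temperature (TOA balance): σT_e⁴ = S(1−α)/4 = 2.057 W m⁻² → T_e = 77.61 K.
Surface balance with a leaky layer gives σT_s⁴ = σT_e⁴·2/(2−ε), so T_s = T_e·[2/(2−0.472)]^(1/4) = 83.01 K.
The atmosphere warms the surface by 5.402 K.

5 K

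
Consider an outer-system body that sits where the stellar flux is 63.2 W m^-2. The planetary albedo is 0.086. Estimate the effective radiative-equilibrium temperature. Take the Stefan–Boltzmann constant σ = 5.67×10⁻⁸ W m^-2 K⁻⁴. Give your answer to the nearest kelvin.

126 K

The planet absorbs (1−α)S over its disc πR² and re-emits over 4πR², so the mean absorbed flux is (1−0.086)·63.20/4 = 14.44 W m^-2.
Balancing against σT⁴: T = (14.44/5.67×10⁻⁸)^(1/4) = 126.3 K.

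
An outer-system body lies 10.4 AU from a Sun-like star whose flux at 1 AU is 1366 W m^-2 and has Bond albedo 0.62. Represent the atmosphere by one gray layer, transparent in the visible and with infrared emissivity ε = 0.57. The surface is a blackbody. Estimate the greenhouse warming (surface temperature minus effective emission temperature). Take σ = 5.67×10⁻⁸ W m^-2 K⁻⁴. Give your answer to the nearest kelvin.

Flux at the orbit: S = 1366/(10.4)² = 12.63 W m^-2.
At the top of the atmosphere, σT_e⁴ = S(1−α)/4 = 1.200 W m^-2, giving T_e = 67.82 K.
The surface balance (absorbed SW + ε·downward IR = σT_s⁴) with T_a⁴ = T_s⁴/2 reduces to T_s = T_e·[2/(2−ε)]^¼ = 73.76 K.
The atmosphere warms the surface by 5.934 K.

6 K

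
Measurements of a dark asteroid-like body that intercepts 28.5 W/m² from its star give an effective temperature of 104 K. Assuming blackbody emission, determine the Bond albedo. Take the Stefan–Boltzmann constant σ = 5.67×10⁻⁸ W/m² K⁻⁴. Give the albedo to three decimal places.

Rearranging the radiative balance, α = 1 − 4σT⁴/S.
σT⁴ = 6.633 W/m², so 4σT⁴ = 26.53 W/m².
1−α = 26.53/28.50 = 0.9310, so α = 0.0690.

0.069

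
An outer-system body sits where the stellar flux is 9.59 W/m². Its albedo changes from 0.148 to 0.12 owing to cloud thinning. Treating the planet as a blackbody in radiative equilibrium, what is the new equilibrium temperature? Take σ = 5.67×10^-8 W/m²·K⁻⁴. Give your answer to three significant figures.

78.1 K

New equilibrium: T₂ = [(1−0.12)·9.590/(4σ)]^(1/4) = 78.10 K.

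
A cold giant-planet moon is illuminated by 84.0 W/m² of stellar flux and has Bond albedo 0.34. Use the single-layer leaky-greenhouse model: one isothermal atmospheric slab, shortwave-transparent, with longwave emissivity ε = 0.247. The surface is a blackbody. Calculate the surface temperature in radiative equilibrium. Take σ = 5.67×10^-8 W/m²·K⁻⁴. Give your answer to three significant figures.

129 K

The planet radiates to space at T_e = [S(1−α)/(4σ)]^(1/4) = 125.0 K.
For a single slab of emissivity ε, T_s⁴ = 2T_e⁴/(2−ε); thus T_s = 125.0·(1.141)^(1/4) = 129.2 K.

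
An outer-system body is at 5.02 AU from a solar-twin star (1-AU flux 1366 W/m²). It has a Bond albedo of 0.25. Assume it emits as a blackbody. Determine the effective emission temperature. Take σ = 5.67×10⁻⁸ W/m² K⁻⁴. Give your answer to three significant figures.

116 kelvin

By the inverse-square law, S = 1366/5.02² = 54.21 W/m².
The planet absorbs (1−α)S over its disc πR² and re-emits over 4πR², so the mean absorbed flux is (1−0.25)·54.21/4 = 10.16 W/m².
Set σT⁴ = 10.16 → T = (10.16/σ)^(1/4) = 115.7 K.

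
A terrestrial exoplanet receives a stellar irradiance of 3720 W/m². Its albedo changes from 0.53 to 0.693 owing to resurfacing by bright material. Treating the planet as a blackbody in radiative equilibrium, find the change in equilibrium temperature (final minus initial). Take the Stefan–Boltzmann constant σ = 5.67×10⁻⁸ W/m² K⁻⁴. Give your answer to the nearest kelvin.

Before: T₁ = [3720·0.47/(4σ)]^(1/4) = 296.3 K.
With α = 0.693, T₂ = 266.4 K.
Change: 266.4 − 296.3 = -29.93 K.

-30 kelvin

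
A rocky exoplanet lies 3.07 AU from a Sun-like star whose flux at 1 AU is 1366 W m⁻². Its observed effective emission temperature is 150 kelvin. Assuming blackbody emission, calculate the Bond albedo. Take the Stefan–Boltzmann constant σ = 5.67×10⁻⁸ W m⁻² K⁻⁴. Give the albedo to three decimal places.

Flux at the orbit: S = 1366/(3.07)² = 144.9 W m⁻².
Rearranging the radiative balance, α = 1 − 4σT⁴/S.
4σT⁴ = 4·5.67×10⁻⁸·(150)⁴ = 114.8 W m⁻².
1−α = 114.8/144.9 = 0.7922, so α = 0.2078.

0.208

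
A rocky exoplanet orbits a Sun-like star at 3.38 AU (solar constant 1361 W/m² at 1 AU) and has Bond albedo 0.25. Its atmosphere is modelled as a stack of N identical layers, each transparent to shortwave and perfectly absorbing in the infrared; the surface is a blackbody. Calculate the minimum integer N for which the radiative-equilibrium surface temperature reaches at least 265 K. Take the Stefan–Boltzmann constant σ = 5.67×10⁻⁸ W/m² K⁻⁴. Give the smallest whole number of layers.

12

Flux at the orbit: S = 1361/(3.38)² = 119.1 W/m².
Top-of-atmosphere balance: σT_e⁴ = S(1−α)/4 = 22.34 W/m² → T_e = 140.9 K.
T_s = (N+1)^(1/4)·T_e ≥ 265 K requires N+1 ≥ (T_s/T_e)⁴ = (265/140.9)⁴ = 12.518.
Rounding up, N = 12.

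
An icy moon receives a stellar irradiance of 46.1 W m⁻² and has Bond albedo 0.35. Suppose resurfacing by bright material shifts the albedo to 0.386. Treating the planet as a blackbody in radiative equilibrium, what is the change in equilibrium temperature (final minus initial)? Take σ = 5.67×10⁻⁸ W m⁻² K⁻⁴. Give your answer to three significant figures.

With α = 0.35, T₁ = 107.2 K.
After:  T₂ = [46.10·0.614/(4σ)]^(1/4) = 105.7 K.
Change: 105.7 − 107.2 = -1.516 K.

-1.52 kelvin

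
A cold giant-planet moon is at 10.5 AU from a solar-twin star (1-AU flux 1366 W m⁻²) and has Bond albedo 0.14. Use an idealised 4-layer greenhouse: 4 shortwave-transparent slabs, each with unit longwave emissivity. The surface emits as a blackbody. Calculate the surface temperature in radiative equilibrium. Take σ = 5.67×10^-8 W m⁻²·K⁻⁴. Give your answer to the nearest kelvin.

Irradiance scales as 1/d², so S = 1366 W m⁻² × (1/10.5)² = 12.39 W m⁻².
The effective emission temperature is T_e = [S(1−α)/(4σ)]^¼ = 82.79 K.
With N = 4 opaque layers, T_s = (N+1)^(1/4)·T_e = 5^(1/4)·82.79 = 123.8 K.

124 K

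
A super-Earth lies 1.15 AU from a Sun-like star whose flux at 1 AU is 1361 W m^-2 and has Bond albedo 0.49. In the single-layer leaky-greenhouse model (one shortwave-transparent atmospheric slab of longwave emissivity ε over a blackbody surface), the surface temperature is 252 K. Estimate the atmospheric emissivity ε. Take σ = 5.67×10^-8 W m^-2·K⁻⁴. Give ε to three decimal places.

Irradiance scales as 1/d², so S = 1361 W m^-2 × (1/1.15)² = 1029 W m^-2.
TOA balance gives T_e = 219.3 K.
Since (2−ε)/2 = (T_e/T_s)⁴ = 0.5738, ε = 0.8523.

0.852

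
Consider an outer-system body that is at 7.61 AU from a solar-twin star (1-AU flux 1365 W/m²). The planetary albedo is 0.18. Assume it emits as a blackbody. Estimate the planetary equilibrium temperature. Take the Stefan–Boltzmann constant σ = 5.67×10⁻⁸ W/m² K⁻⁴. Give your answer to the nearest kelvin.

By the inverse-square law, S = 1365/7.61² = 23.57 W/m².
Averaging over the sphere, the absorbed flux is S(1−α)/4 = 4.832 W/m².
Balancing against σT⁴: T = (4.832/5.67×10⁻⁸)^(1/4) = 96.08 K.

96 K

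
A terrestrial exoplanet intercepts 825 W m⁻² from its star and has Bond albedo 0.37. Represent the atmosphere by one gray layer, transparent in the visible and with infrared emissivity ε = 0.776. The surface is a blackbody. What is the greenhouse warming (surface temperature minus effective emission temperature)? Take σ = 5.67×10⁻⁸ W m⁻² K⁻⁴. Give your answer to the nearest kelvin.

At the top of the atmosphere, σT_e⁴ = S(1−α)/4 = 129.9 W m⁻², giving T_e = 218.8 K.
Surface balance with a leaky layer gives σT_s⁴ = σT_e⁴·2/(2−ε), so T_s = T_e·[2/(2−0.776)]^(1/4) = 247.4 K.
Greenhouse warming: T_s − T_e = 28.58 K.

29 kelvin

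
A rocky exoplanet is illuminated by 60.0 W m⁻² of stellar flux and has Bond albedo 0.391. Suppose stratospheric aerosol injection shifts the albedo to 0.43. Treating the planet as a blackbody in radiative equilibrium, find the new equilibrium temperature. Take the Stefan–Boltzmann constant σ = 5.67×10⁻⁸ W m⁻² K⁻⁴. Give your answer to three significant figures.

111 K

T₂ = [S(1−α₂)/(4σ)]^(1/4) = [60.00·0.57/(4σ)]^(1/4) = 110.8 K.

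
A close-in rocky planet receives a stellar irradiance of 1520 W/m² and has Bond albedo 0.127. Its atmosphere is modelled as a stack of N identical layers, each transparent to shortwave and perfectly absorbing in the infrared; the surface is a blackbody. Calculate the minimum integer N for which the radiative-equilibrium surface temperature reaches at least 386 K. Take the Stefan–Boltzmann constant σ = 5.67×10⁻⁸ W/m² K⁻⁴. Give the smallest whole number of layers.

OLR = S(1−α)/4 = 331.7 W/m²; the top layer radiates at T_e = 276.6 K.
Need (N+1)T_e⁴ ≥ T_s⁴, i.e. N+1 ≥ (386/276.6)⁴ = 3.794.
So N ≥ 2.794; the smallest integer is N = 3.

3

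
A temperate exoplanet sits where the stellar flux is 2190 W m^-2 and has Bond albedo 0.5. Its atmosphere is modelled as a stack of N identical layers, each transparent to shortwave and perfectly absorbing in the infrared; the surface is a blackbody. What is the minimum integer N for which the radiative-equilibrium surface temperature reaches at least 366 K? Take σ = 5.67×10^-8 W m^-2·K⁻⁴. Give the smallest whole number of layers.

The effective emission temperature is T_e = [S(1−α)/(4σ)]^¼ = 263.6 K.
T_s = (N+1)^(1/4)·T_e ≥ 366 K requires N+1 ≥ (T_s/T_e)⁴ = (366/263.6)⁴ = 3.717.
So N ≥ 2.717; the smallest integer is N = 3.

3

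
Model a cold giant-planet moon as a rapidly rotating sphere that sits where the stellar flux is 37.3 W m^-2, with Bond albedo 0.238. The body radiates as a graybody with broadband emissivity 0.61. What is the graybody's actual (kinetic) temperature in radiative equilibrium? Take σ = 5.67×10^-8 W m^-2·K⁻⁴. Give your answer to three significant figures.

120 kelvin

Averaging over the sphere, the absorbed flux is S(1−α)/4 = 7.106 W m^-2.
Equating to εσT⁴ with ε = 0.61: T = (7.106/0.61σ)^(1/4) = 119.7 K.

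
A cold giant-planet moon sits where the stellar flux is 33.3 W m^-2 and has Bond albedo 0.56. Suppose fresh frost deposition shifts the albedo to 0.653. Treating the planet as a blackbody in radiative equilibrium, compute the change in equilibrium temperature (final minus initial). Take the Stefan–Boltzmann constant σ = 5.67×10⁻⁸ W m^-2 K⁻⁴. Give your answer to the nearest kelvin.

Initial: T₁ = [S(1−0.56)/(4σ)]^(1/4) = 89.65 K.
Final:   T₂ = [S(1−0.653)/(4σ)]^(1/4) = 84.49 K.
Change: 84.49 − 89.65 = -5.167 K.

-5 kelvin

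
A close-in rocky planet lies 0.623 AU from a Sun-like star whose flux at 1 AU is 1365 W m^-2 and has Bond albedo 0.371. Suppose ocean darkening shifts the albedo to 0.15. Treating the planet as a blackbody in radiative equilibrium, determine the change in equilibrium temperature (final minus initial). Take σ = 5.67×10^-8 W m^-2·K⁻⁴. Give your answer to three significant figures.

Irradiance scales as 1/d², so S = 1365 W m^-2 × (1/0.623)² = 3517 W m^-2.
With α = 0.371, T₁ = 314.3 K.
Final:   T₂ = [S(1−0.15)/(4σ)]^(1/4) = 338.8 K.
Change: 338.8 − 314.3 = 24.57 K.

24.6 K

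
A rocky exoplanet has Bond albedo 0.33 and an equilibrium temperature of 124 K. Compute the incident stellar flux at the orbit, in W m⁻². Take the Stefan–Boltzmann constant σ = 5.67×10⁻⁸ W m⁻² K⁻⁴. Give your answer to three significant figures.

Invert the energy balance for S: S = 4σT⁴/(1−α).
σT⁴ = 5.67×10⁻⁸·(124)⁴ = 13.41 W m⁻².
S = 4·13.41/0.67 = 80.03 W m⁻².

80.0 W m⁻²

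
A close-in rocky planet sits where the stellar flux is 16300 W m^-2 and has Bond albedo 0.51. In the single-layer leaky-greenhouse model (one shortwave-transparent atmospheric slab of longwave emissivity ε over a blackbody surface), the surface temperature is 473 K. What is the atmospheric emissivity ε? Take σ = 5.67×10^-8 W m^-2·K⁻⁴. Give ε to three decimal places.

TOA balance gives T_e = 433.2 K.
Inverting T_s⁴ = 2T_e⁴/(2−ε): (T_e/T_s)⁴ = 0.7036, so ε = 2(1 − 0.7036) = 0.5929.

0.593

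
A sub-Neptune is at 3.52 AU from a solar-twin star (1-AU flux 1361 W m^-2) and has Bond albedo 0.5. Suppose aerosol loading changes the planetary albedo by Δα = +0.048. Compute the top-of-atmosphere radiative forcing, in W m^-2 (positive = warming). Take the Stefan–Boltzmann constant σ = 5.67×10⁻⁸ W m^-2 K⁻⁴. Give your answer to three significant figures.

-1.32 W m^-2

Flux at the orbit: S = 1361/(3.52)² = 109.8 W m^-2.
ΔF = −(S/4)Δα = −(109.8/4)×(+0.048) = -1.318 W m^-2.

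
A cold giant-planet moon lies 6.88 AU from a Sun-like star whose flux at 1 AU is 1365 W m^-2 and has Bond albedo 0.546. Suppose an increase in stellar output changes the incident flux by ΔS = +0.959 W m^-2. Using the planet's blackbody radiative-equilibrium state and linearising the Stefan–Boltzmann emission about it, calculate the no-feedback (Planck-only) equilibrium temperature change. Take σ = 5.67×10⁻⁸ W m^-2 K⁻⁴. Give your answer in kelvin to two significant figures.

0.72 K

By the inverse-square law, S = 1365/6.88² = 28.84 W m^-2.
Unperturbed T_e = [28.84·(1−0.546)/(4σ)]^¼ = 87.17 K.
Only a fraction (1−α) is absorbed and it's spread over 4πR², so ΔF = (1−α)ΔS/4 = 0.1088 W m^-2.
The Planck feedback parameter is 4σT_e³ = 0.1502 W m^-2/K.
ΔT₀ = ΔF/λ_P = 0.1088/0.1502 = 0.725 K.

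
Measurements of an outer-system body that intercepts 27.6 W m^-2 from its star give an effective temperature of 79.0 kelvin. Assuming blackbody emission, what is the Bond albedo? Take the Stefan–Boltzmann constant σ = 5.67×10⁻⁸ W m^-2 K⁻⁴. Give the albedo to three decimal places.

Rearranging the radiative balance, α = 1 − 4σT⁴/S.
σT⁴ = 2.208 W m^-2, so 4σT⁴ = 8.834 W m^-2.
Hence α = 1 − 8.834/27.60 = 0.6799.

0.680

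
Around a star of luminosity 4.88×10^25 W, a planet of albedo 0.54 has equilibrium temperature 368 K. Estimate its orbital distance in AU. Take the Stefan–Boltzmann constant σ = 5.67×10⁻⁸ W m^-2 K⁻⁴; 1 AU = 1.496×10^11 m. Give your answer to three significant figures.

The flux needed for this T is 4σT⁴/(1−0.54) = 9042 W m^-2.
From L = 4πd²S, d = √(4.88×10^25/(4π·9042)) = 2.072×10^10 m = 0.1385 AU.

0.139 AU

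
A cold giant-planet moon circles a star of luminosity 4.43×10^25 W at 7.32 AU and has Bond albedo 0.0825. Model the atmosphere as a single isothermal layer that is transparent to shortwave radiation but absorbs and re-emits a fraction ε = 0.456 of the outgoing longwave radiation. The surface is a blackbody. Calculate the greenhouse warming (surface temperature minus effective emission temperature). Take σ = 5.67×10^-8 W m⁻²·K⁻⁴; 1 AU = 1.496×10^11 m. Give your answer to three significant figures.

3.92 kelvin

d = 7.32 × 1.496×10^11 m = 1.095×10^12 m.
S = L/(4πd²) = 2.940 W m⁻².
Effective emission temperature (TOA balance): σT_e⁴ = S(1−α)/4 = 0.6743 W m⁻² → T_e = 58.72 K.
For a single slab of emissivity ε, T_s⁴ = 2T_e⁴/(2−ε); thus T_s = 58.72·(1.295)^(1/4) = 62.65 K.
T_s − T_e = 62.65 − 58.72 = 3.925 K.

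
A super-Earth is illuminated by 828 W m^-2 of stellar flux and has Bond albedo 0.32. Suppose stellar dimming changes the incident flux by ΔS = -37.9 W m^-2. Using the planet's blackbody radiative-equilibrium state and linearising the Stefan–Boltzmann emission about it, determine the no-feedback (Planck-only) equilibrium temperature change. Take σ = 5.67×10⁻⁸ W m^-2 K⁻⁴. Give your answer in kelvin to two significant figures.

Reference equilibrium: T_e = [S(1−α)/(4σ)]^(1/4) = 223.2 K.
TOA radiative forcing: ΔF = (1−α)ΔS/4 = 0.68·(-37.9)/4 = -6.443 W m^-2.
Planck response: λ_P = 4σT_e³ = 4·5.67×10⁻⁸·(223.2)³ = 2.522 W m^-2/K.
Hence the no-feedback warming is ΔF/(4σT_e³) = -2.55 K.

-2.6 kelvin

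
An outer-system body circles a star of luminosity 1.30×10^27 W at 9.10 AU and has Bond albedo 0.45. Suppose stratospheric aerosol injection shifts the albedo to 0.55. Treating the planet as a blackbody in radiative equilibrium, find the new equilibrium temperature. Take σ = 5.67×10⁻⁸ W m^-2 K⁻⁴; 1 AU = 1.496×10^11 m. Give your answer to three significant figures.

103 K

Orbital distance: d = 9.10 AU = 1.361×10^12 m.
Flux at the orbit: S = L/(4πd²) = 1.30×10^27/(4π·(1.36×10^12)²) = 55.82 W m^-2.
T₂ = [S(1−α₂)/(4σ)]^(1/4) = [55.82·0.45/(4σ)]^(1/4) = 102.6 K.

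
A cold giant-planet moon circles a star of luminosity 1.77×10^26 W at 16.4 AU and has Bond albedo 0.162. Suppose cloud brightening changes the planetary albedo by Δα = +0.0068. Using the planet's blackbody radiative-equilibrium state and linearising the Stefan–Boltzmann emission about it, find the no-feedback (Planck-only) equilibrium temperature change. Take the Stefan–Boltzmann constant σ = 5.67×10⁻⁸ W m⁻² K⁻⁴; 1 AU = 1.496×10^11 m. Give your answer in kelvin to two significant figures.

d = 16.4 × 1.496×10^11 m = 2.453×10^12 m.
S = L/(4πd²) = 2.340 W m⁻².
The baseline emission temperature is T_e = 54.23 K.
The change in absorbed flux is Δ[S(1−α)/4] = −SΔα/4 = -0.003978 W m⁻².
The Planck feedback parameter is 4σT_e³ = 0.03616 W m⁻²/K.
Hence the no-feedback warming is ΔF/(4σT_e³) = -0.110 K.

-0.11 K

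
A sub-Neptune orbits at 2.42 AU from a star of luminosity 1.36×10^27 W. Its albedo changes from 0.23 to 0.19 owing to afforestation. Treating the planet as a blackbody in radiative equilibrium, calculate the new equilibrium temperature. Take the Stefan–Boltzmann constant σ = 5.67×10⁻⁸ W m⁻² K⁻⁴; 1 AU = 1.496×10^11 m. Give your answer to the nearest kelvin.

Orbital distance: d = 2.42 AU = 3.620×10^11 m.
Flux at the orbit: S = L/(4πd²) = 1.36×10^27/(4π·(3.62×10^11)²) = 825.7 W m⁻².
T₂ = [S(1−α₂)/(4σ)]^(1/4) = [825.7·0.81/(4σ)]^(1/4) = 233.0 K.

233 kelvin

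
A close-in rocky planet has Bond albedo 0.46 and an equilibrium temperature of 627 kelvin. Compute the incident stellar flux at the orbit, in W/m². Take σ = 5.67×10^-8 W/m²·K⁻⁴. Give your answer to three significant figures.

64900 W/m²

Invert the energy balance for S: S = 4σT⁴/(1−α).
The emitted flux is σT⁴ = 8763 W/m².
So S = 4×8763/(1−0.46) = 64910 W/m².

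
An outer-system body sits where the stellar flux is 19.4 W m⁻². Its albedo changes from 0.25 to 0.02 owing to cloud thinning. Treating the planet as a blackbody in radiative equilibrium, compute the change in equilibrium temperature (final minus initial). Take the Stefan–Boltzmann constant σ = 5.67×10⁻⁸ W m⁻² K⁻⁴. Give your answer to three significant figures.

6.19 K

With α = 0.25, T₁ = 89.50 K.
Final:   T₂ = [S(1−0.02)/(4σ)]^(1/4) = 95.69 K.
ΔT = T₂ − T₁ = 6.189 K.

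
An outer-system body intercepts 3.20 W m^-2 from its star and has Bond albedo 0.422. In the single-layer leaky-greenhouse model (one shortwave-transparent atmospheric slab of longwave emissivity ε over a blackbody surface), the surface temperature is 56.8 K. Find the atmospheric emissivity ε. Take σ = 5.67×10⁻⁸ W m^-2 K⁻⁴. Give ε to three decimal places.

TOA balance gives T_e = 53.44 K.
Since (2−ε)/2 = (T_e/T_s)⁴ = 0.7835, ε = 0.4330.

0.433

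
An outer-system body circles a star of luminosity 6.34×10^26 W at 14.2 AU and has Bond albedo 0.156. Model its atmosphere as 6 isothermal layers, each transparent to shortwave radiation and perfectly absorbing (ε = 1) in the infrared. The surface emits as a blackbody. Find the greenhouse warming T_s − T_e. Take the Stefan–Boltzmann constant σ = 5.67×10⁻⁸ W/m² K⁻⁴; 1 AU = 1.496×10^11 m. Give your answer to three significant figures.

50.3 K

d = 14.2 × 1.496×10^11 m = 2.124×10^12 m.
S = L/(4πd²) = 11.18 W/m².
Top-of-atmosphere balance: σT_e⁴ = S(1−α)/4 = 2.359 W/m² → T_e = 80.31 K.
T_s = (N+1)^(1/4)·T_e = 130.6 K.
Warming: T_s − T_e = 50.32 K.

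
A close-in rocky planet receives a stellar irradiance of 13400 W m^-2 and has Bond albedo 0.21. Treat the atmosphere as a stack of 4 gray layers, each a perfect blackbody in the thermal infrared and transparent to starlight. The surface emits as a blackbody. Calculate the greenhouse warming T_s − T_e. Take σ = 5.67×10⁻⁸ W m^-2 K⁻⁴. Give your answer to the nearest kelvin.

230 K

OLR = S(1−α)/4 = 2646 W m^-2; the top layer radiates at T_e = 464.8 K.
Surface: T_s = (5)^¼·T_e = 695.0 K.
Warming: T_s − T_e = 230.2 K.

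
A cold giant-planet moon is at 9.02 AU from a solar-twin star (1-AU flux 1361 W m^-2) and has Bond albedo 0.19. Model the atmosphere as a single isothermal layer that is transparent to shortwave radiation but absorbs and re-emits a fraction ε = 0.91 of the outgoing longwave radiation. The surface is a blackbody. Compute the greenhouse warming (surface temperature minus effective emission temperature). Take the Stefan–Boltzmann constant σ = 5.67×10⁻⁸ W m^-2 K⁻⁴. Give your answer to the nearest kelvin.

Flux at the orbit: S = 1361/(9.02)² = 16.73 W m^-2.
At the top of the atmosphere, σT_e⁴ = S(1−α)/4 = 3.387 W m^-2, giving T_e = 87.92 K.
For a single slab of emissivity ε, T_s⁴ = 2T_e⁴/(2−ε); thus T_s = 87.92·(1.835)^(1/4) = 102.3 K.
T_s − T_e = 102.3 − 87.92 = 14.41 K.

14 K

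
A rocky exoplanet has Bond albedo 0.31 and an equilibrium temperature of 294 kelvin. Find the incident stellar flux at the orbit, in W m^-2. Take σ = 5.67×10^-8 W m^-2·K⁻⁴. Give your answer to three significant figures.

2460 W m^-2

From S(1−α)/4 = σT⁴: S = 4σT⁴/(1−α).
The emitted flux is σT⁴ = 423.6 W m^-2.
S = 4·423.6/0.69 = 2456 W m^-2.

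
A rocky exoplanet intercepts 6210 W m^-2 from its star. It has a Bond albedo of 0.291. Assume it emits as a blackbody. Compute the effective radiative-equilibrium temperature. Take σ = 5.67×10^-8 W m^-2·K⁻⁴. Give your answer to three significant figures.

Absorbed flux (global mean): S(1−α)/4 = 6210·0.709/4 = 1101 W m^-2.
Balancing against σT⁴: T = (1101/5.67×10⁻⁸)^(1/4) = 373.3 K.

373 kelvin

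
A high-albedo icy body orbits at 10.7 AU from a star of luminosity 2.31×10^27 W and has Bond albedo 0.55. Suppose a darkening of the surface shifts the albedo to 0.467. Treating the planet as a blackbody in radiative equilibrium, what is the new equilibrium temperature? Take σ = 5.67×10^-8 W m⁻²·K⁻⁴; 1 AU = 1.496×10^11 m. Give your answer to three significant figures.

114 kelvin

d = 10.7 × 1.496×10^11 m = 1.601×10^12 m.
S = L/(4πd²) = 71.74 W m⁻².
New equilibrium: T₂ = [(1−0.467)·71.74/(4σ)]^(1/4) = 113.9 K.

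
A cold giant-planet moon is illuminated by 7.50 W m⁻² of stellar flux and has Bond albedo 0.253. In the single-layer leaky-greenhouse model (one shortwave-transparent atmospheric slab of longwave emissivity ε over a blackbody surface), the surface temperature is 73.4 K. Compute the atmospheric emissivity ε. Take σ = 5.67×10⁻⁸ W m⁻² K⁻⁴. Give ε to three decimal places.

Effective temperature: T_e = [S(1−α)/(4σ)]^(1/4) = 70.50 K.
Since (2−ε)/2 = (T_e/T_s)⁴ = 0.8510, ε = 0.2979.

0.298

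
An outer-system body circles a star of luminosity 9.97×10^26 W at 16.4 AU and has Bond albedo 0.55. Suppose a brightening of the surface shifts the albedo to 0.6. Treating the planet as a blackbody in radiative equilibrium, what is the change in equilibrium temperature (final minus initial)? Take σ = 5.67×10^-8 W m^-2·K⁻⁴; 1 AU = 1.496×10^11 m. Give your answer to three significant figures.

Orbital distance: d = 16.4 AU = 2.453×10^12 m.
S = L/(4πd²) = 13.18 W m^-2.
Before: T₁ = [13.18·0.45/(4σ)]^(1/4) = 71.51 K.
Final:   T₂ = [S(1−0.6)/(4σ)]^(1/4) = 69.44 K.
ΔT = T₂ − T₁ = -2.075 K.

-2.08 kelvin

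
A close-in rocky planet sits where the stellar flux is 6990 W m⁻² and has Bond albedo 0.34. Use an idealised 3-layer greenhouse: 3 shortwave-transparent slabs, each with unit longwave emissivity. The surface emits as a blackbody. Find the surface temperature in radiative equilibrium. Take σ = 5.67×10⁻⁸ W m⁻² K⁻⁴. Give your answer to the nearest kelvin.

534 kelvin

Top-of-atmosphere balance: σT_e⁴ = S(1−α)/4 = 1153 W m⁻² → T_e = 377.7 K.
For an N-layer opaque stack, T_s⁴ = (N+1)T_e⁴, hence T_s = (4)^(1/4)×377.7 K = 534.1 K.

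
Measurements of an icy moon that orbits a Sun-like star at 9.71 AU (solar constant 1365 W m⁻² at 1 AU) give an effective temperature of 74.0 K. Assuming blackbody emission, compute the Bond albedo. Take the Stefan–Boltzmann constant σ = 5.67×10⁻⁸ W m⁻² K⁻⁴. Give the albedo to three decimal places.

0.530

Irradiance scales as 1/d², so S = 1365 W m⁻² × (1/9.71)² = 14.48 W m⁻².
Rearranging the radiative balance, α = 1 − 4σT⁴/S.
σT⁴ = 1.700 W m⁻², so 4σT⁴ = 6.801 W m⁻².
1−α = 6.801/14.48 = 0.4698, so α = 0.5302.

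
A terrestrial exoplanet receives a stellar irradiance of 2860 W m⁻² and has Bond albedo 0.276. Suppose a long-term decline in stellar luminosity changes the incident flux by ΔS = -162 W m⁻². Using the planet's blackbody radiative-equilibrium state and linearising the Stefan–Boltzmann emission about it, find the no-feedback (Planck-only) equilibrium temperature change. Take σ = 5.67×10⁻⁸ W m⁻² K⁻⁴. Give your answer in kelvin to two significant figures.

Reference equilibrium: T_e = [S(1−α)/(4σ)]^(1/4) = 309.1 K.
ΔF = Δ[S(1−α)]/4 = (1−0.276)·-162/4 = -29.32 W m⁻².
Linearising σT⁴ gives d(σT⁴)/dT = 4σT_e³ = 6.699 W m⁻² per K.
ΔT₀ = ΔF/λ_P = -29.32/6.699 = -4.38 K.

-4.4 K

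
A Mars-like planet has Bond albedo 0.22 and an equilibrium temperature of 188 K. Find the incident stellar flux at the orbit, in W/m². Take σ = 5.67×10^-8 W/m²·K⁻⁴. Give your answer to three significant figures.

Invert the energy balance for S: S = 4σT⁴/(1−α).
The emitted flux is σT⁴ = 70.83 W/m².
S = 4·70.83/0.78 = 363.2 W/m².

363 W/m²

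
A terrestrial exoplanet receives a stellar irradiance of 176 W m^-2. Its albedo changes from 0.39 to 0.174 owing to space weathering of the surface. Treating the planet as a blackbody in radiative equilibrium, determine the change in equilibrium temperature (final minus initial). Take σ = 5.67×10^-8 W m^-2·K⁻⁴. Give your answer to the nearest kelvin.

Initial: T₁ = [S(1−0.39)/(4σ)]^(1/4) = 147.5 K.
Final:   T₂ = [S(1−0.174)/(4σ)]^(1/4) = 159.1 K.
Change: 159.1 − 147.5 = 11.61 K.

12 kelvin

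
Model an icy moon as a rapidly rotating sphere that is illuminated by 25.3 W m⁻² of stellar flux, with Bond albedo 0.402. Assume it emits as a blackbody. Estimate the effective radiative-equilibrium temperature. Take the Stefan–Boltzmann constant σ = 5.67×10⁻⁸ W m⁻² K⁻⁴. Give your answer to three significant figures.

90.4 K

Absorbed flux (global mean): S(1−α)/4 = 25.30·0.598/4 = 3.782 W m⁻².
Set σT⁴ = 3.782 → T = (3.782/σ)^(1/4) = 90.37 K.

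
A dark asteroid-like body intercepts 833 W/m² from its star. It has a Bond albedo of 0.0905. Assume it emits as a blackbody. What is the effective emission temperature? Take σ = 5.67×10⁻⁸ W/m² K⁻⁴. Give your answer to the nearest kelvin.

240 K

Averaging over the sphere, the absorbed flux is S(1−α)/4 = 189.4 W/m².
In equilibrium σT⁴ equals this, so T = 240.4 K.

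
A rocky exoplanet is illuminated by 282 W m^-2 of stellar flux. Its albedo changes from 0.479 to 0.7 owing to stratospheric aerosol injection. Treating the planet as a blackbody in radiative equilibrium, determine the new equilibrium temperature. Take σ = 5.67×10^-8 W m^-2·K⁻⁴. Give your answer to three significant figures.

139 K

T₂ = [S(1−α₂)/(4σ)]^(1/4) = [282.0·0.3/(4σ)]^(1/4) = 139.0 K.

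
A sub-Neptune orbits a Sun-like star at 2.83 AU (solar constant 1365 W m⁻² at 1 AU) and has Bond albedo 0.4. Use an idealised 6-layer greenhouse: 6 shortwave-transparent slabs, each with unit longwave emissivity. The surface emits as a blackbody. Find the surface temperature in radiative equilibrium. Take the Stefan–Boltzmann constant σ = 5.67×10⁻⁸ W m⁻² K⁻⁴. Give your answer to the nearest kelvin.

237 kelvin

By the inverse-square law, S = 1365/2.83² = 170.4 W m⁻².
OLR = S(1−α)/4 = 25.57 W m⁻²; the top layer radiates at T_e = 145.7 K.
For an N-layer opaque stack, T_s⁴ = (N+1)T_e⁴, hence T_s = (7)^(1/4)×145.7 K = 237.0 K.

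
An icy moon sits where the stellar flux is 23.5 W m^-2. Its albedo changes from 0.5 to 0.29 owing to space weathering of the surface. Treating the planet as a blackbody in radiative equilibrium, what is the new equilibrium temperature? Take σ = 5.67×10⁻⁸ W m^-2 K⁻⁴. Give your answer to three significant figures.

With the new albedo, S(1−α₂)/4 = 4.171 W m^-2, so T₂ = 92.61 K.

92.6 K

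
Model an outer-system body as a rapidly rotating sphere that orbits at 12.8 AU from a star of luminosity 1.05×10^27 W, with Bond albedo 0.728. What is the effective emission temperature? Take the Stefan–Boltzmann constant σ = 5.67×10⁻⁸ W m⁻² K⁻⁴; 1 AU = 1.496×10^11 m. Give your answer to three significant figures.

72.3 kelvin

d = 12.8 × 1.496×10^11 m = 1.915×10^12 m.
Flux at the orbit: S = L/(4πd²) = 1.05×10^27/(4π·(1.91×10^12)²) = 22.79 W m⁻².
Averaging over the sphere, the absorbed flux is S(1−α)/4 = 1.550 W m⁻².
Set σT⁴ = 1.550 → T = (1.550/σ)^(1/4) = 72.30 K.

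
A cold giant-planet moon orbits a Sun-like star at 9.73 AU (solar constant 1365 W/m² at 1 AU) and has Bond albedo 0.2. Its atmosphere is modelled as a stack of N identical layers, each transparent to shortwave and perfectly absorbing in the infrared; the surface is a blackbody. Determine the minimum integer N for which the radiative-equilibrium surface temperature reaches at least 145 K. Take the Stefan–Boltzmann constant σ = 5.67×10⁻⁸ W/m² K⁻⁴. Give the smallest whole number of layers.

By the inverse-square law, S = 1365/9.73² = 14.42 W/m².
The effective emission temperature is T_e = [S(1−α)/(4σ)]^¼ = 84.45 K.
Since T_s⁴ = (N+1)T_e⁴, we need N ≥ (T_s/T_e)⁴ − 1 = 7.692.
So N ≥ 7.692; the smallest integer is N = 8.

8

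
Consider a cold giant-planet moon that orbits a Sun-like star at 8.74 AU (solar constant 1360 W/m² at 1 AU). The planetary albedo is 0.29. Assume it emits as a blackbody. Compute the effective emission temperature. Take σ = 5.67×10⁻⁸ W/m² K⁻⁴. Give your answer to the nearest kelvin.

By the inverse-square law, S = 1360/8.74² = 17.80 W/m².
The planet absorbs (1−α)S over its disc πR² and re-emits over 4πR², so the mean absorbed flux is (1−0.29)·17.80/4 = 3.160 W/m².
In equilibrium σT⁴ equals this, so T = 86.40 K.

86 K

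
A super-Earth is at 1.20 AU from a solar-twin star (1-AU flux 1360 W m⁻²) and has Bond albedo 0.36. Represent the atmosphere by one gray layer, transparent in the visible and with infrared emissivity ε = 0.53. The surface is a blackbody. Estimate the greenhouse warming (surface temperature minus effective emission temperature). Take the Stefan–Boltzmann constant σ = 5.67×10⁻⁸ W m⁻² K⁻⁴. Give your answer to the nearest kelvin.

Irradiance scales as 1/d², so S = 1360 W m⁻² × (1/1.20)² = 944.4 W m⁻².
The planet radiates to space at T_e = [S(1−α)/(4σ)]^(1/4) = 227.2 K.
The surface balance (absorbed SW + ε·downward IR = σT_s⁴) with T_a⁴ = T_s⁴/2 reduces to T_s = T_e·[2/(2−ε)]^¼ = 245.4 K.
Greenhouse warming: T_s − T_e = 18.18 K.

18 K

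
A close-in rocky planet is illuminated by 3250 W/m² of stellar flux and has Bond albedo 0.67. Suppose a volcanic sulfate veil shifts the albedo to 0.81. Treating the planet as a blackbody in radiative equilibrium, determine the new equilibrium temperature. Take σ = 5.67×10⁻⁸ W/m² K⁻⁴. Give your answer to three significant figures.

228 kelvin

T₂ = [S(1−α₂)/(4σ)]^(1/4) = [3250·0.19/(4σ)]^(1/4) = 228.4 K.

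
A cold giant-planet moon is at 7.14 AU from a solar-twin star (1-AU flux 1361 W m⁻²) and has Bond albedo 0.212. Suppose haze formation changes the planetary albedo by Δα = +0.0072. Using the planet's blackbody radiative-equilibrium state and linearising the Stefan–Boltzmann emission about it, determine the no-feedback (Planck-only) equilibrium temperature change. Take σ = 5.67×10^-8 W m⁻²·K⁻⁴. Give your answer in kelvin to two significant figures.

-0.22 kelvin

By the inverse-square law, S = 1361/7.14² = 26.70 W m⁻².
Unperturbed T_e = [26.70·(1−0.212)/(4σ)]^¼ = 98.14 K.
ΔF = −(S/4)Δα = −(26.70/4)×(+0.0072) = -0.04805 W m⁻².
The Planck feedback parameter is 4σT_e³ = 0.2144 W m⁻²/K.
So ΔT₀ = -0.04805/0.2144 = -0.224 K.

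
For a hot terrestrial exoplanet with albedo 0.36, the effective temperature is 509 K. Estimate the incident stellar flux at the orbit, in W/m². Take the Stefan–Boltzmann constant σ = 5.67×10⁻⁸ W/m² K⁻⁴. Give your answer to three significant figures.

Invert the energy balance for S: S = 4σT⁴/(1−α).
The emitted flux is σT⁴ = 3806 W/m².
S = 4·3806/0.64 = 23790 W/m².

23800 W/m²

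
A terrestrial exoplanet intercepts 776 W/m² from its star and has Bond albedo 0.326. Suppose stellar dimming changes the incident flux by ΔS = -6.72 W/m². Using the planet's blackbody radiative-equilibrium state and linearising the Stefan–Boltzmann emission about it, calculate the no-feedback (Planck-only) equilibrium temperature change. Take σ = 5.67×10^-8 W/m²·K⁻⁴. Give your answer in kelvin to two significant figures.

Reference equilibrium: T_e = [S(1−α)/(4σ)]^(1/4) = 219.1 K.
Only a fraction (1−α) is absorbed and it's spread over 4πR², so ΔF = (1−α)ΔS/4 = -1.132 W/m².
Linearising σT⁴ gives d(σT⁴)/dT = 4σT_e³ = 2.387 W/m² per K.
ΔT₀ = ΔF/λ_P = -1.132/2.387 = -0.474 K.

-0.47 K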